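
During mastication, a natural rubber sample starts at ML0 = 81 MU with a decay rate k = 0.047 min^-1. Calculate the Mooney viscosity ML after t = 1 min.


ML = ML0 * exp(-k * t)
ML = 81 * exp(-0.047 * 1)
ML = 81 * 0.9541
ML = 77.28 MU

77.28 MU


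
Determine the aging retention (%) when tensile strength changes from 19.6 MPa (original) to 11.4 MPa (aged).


Retention = aged / original * 100
= 11.4 / 19.6 * 100
= 58.2%

58.2%


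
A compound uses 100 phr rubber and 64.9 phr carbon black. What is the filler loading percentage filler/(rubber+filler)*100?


Filler % = filler / (rubber + filler) * 100
= 64.9 / (100 + 64.9) * 100
= 64.9 / 164.9 * 100
= 39.36%

39.36%


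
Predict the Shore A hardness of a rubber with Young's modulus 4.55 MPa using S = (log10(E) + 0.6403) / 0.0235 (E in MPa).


log10(E) = 0.0235*S - 0.6403  =>  S = (log10(E) + 0.6403) / 0.0235
log10(4.55) = 0.658011
S = (0.658011 + 0.6403) / 0.0235 = 1.298311 / 0.0235
S = 55.2

Shore A = 55.2


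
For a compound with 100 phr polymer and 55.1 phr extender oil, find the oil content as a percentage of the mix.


Oil % = oil / (100 + oil) * 100
= 55.1 / (100 + 55.1) * 100
= 55.1 / 155.1 * 100
= 35.53%

35.53%


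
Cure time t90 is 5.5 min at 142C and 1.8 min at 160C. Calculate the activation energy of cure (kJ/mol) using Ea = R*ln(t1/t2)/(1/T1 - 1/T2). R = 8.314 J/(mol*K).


T1 = 415.15 K, T2 = 433.15 K
1/T1 - 1/T2 = 1.0010e-04
ln(t1/t2) = ln(5.5/1.8) = 1.1170
Ea = 8.314 * 1.1170 / 1.0010e-04 = 92772.4555 J/mol
Ea = 92.77 kJ/mol

92.77 kJ/mol


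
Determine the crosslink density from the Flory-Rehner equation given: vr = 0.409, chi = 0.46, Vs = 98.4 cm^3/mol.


ln(1 - vr) = ln(1 - 0.409) = -0.5259
Numerator = -((-0.5259) + 0.409 + 0.46 * 0.409^2) = 0.0400
Denominator = 98.4 * (0.409^(1/3) - 0.409/2) = 52.9187
nu = 0.0400 / 52.9187 = 7.5569e-04 mol/cm^3

7.5569e-04 mol/cm^3


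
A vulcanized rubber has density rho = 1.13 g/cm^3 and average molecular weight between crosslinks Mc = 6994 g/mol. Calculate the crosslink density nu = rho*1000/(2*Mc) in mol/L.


nu = rho * 1000 / (2 * Mc)
nu = 1.13 * 1000 / (2 * 6994)
nu = 1130.0 / 13988
nu = 0.0808 mol/L

0.0808 mol/L


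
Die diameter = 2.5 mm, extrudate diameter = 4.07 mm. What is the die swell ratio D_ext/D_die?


Die swell ratio = D_extrudate / D_die
= 4.07 / 2.5
= 1.628

Die swell = 1.628


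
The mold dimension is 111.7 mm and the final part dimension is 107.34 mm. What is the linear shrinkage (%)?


Shrinkage = (mold - part) / mold * 100
= (111.7 - 107.34) / 111.7 * 100
= 4.36 / 111.7 * 100
= 3.9%

3.9%


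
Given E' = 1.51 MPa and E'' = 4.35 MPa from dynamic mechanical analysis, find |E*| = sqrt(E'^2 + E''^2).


|E*| = sqrt(E'^2 + E''^2)
= sqrt(1.51^2 + 4.35^2)
= sqrt(2.2801 + 18.9225)
= 4.605 MPa

4.605 MPa


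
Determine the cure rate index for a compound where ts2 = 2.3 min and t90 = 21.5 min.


CRI = 100 / (t90 - ts2)
= 100 / (21.5 - 2.3)
= 100 / 19.2
= 5.21 min^-1

5.21 min^-1


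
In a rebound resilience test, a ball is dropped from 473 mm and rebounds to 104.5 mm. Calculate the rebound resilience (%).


Resilience = h_rebound / h_drop * 100
= 104.5 / 473 * 100
= 22.1%

22.1%


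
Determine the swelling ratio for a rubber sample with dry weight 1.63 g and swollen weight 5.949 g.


Q = W_swollen / W_dry
Q = 5.949 / 1.63
Q = 3.65

Q = 3.65


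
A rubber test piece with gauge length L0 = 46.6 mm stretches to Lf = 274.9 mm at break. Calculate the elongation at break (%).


Elongation = (Lf - L0) / L0 * 100
= (274.9 - 46.6) / 46.6 * 100
= 228.3 / 46.6 * 100
= 489.9%

489.9%


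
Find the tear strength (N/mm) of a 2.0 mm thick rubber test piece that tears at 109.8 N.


Tear strength = force / thickness
= 109.8 / 2.0
= 54.9 N/mm

54.9 N/mm


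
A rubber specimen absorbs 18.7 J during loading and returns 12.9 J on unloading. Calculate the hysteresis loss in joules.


Hysteresis loss = loading - unloading
= 18.7 - 12.9
= 5.8 J

5.8 J


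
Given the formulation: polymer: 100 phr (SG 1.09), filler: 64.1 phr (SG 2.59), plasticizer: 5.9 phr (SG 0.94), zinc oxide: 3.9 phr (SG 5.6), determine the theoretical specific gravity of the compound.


Sum of weights = 173.9
Volume contributions:
  polymer: 100/1.09 = 91.7431
  filler: 64.1/2.59 = 24.7490
  plasticizer: 5.9/0.94 = 6.2766
  zinc oxide: 3.9/5.6 = 0.6964
Sum of volumes = 123.4652
SG = 173.9 / 123.4652 = 1.408

SG = 1.408


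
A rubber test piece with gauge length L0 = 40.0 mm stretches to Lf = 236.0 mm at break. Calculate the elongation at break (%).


Elongation = (Lf - L0) / L0 * 100
= (236.0 - 40.0) / 40.0 * 100
= 196.0 / 40.0 * 100
= 490.0%

490.0%


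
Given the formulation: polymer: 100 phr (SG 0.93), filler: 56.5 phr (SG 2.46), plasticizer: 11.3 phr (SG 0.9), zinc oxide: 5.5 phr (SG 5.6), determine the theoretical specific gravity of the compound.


Sum of weights = 173.3
Volume contributions:
  polymer: 100/0.93 = 107.5269
  filler: 56.5/2.46 = 22.9675
  plasticizer: 11.3/0.9 = 12.5556
  zinc oxide: 5.5/5.6 = 0.9821
Sum of volumes = 144.0321
SG = 173.3 / 144.0321 = 1.203

SG = 1.203


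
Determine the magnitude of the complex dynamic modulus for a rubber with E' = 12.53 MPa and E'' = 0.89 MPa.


|E*| = sqrt(E'^2 + E''^2)
= sqrt(12.53^2 + 0.89^2)
= sqrt(157.0009 + 0.7921)
= 12.562 MPa

12.562 MPa


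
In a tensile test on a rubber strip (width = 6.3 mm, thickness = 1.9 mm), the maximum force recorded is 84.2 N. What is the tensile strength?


Area = width * thickness = 6.3 * 1.9 = 11.97 mm^2
TS = force / area = 84.2 / 11.97 = 7.03 MPa

7.03 MPa


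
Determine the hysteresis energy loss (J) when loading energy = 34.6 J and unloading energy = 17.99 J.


Hysteresis loss = loading - unloading
= 34.6 - 17.99
= 16.61 J

16.61 J


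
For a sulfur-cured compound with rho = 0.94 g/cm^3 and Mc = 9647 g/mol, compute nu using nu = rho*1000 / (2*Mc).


nu = rho * 1000 / (2 * Mc)
nu = 0.94 * 1000 / (2 * 9647)
nu = 940.0 / 19294
nu = 0.0487 mol/L

0.0487 mol/L


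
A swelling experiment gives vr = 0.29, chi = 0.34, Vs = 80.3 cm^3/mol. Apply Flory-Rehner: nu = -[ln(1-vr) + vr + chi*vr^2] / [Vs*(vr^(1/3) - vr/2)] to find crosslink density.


ln(1 - vr) = ln(1 - 0.29) = -0.3425
Numerator = -((-0.3425) + 0.29 + 0.34 * 0.29^2) = 0.0239
Denominator = 80.3 * (0.29^(1/3) - 0.29/2) = 41.5079
nu = 0.0239 / 41.5079 = 5.7570e-04 mol/cm^3

5.7570e-04 mol/cm^3


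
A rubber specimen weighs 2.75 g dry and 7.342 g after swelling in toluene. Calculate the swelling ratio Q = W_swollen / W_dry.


Q = W_swollen / W_dry
Q = 7.342 / 2.75
Q = 2.67

Q = 2.67


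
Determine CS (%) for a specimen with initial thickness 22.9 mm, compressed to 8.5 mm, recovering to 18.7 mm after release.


CS = (t0 - recovered) / (t0 - ts) * 100
= (22.9 - 18.7) / (22.9 - 8.5) * 100
= 4.2 / 14.4 * 100
= 29.2%

29.2%


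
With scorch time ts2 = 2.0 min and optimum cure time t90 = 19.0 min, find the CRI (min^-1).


CRI = 100 / (t90 - ts2)
= 100 / (19.0 - 2.0)
= 100 / 17.0
= 5.88 min^-1

5.88 min^-1


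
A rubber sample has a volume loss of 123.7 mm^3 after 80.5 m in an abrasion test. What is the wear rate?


Rate = volume_loss / distance
= 123.7 / 80.5
= 1.537 mm^3/m

1.537 mm^3/m


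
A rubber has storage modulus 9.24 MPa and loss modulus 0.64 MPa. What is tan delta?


tan delta = E'' / E'
= 0.64 / 9.24
= 0.0693

tan delta = 0.0693


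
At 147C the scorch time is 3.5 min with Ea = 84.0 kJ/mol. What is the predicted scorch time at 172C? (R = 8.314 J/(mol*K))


Convert temperatures: T1 = 147 + 273.15 = 420.15 K, T2 = 172 + 273.15 = 445.15 K
ts2_new = 3.5 * exp(84000 / 8.314 * (1/445.15 - 1/420.15))
1/T2 - 1/T1 = -1.3367e-04
ts2_new = 0.91 min

0.91 min


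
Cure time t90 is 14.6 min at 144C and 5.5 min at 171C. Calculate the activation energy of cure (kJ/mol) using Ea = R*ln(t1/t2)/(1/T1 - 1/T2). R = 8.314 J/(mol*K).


T1 = 417.15 K, T2 = 444.15 K
1/T1 - 1/T2 = 1.4573e-04
ln(t1/t2) = ln(14.6/5.5) = 0.9763
Ea = 8.314 * 0.9763 / 1.4573e-04 = 55698.0054 J/mol
Ea = 55.7 kJ/mol

55.7 kJ/mol


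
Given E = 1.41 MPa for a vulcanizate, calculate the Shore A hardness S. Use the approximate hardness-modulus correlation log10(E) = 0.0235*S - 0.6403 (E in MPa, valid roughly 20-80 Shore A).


log10(E) = 0.0235*S - 0.6403  =>  S = (log10(E) + 0.6403) / 0.0235
log10(1.41) = 0.149219
S = (0.149219 + 0.6403) / 0.0235 = 0.789519 / 0.0235
S = 33.6

Shore A = 33.6


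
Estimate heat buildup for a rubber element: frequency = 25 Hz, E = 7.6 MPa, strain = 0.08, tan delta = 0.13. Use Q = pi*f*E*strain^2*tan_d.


Q = pi * f * E * strain^2 * tan_d
= pi * 25 * 7.6 * 0.08^2 * 0.13
= pi * 25 * 7.6 * 0.0064 * 0.13
= 0.4966

Q = 0.4966


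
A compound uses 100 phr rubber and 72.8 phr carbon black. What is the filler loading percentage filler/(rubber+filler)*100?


Filler % = filler / (rubber + filler) * 100
= 72.8 / (100 + 72.8) * 100
= 72.8 / 172.8 * 100
= 42.13%

42.13%


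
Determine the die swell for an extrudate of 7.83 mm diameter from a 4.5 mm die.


Die swell ratio = D_extrudate / D_die
= 7.83 / 4.5
= 1.74

Die swell = 1.74


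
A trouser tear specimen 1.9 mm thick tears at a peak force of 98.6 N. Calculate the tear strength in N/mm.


Tear strength = force / thickness
= 98.6 / 1.9
= 51.89 N/mm

51.89 N/mm


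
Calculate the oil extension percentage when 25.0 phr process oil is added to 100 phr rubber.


Oil % = oil / (100 + oil) * 100
= 25.0 / (100 + 25.0) * 100
= 25.0 / 125.0 * 100
= 20.0%

20.0%


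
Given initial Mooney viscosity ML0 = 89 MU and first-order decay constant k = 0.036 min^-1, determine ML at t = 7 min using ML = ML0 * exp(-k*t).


ML = ML0 * exp(-k * t)
ML = 89 * exp(-0.036 * 7)
ML = 89 * 0.7772
ML = 69.17 MU

69.17 MU


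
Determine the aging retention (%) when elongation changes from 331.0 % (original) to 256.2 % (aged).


Retention = aged / original * 100
= 256.2 / 331.0 * 100
= 77.4%

77.4%


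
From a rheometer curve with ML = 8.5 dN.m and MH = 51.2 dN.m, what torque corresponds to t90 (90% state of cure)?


M90 = ML + 0.9 * (MH - ML)
M90 = 8.5 + 0.9 * (51.2 - 8.5)
M90 = 8.5 + 0.9 * 42.7
M90 = 46.93 dN.m

46.93 dN.m


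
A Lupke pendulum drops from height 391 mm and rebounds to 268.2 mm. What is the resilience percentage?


Resilience = h_rebound / h_drop * 100
= 268.2 / 391 * 100
= 68.6%

68.6%


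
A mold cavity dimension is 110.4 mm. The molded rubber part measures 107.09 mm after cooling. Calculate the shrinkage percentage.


Shrinkage = (mold - part) / mold * 100
= (110.4 - 107.09) / 110.4 * 100
= 3.31 / 110.4 * 100
= 3.0%

3.0%


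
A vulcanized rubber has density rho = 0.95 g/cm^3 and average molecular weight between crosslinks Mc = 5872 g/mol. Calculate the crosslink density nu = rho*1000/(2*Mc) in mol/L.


nu = rho * 1000 / (2 * Mc)
nu = 0.95 * 1000 / (2 * 5872)
nu = 950.0 / 11744
nu = 0.0809 mol/L

0.0809 mol/L


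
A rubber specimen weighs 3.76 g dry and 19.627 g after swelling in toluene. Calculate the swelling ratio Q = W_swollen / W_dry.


Q = W_swollen / W_dry
Q = 19.627 / 3.76
Q = 5.22

Q = 5.22


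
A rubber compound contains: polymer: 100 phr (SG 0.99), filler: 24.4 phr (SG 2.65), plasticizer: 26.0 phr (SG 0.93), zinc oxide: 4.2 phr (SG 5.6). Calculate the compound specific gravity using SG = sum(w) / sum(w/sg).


Sum of weights = 154.6
Volume contributions:
  polymer: 100/0.99 = 101.0101
  filler: 24.4/2.65 = 9.2075
  plasticizer: 26.0/0.93 = 27.9570
  zinc oxide: 4.2/5.6 = 0.7500
Sum of volumes = 138.9246
SG = 154.6 / 138.9246 = 1.113

SG = 1.113


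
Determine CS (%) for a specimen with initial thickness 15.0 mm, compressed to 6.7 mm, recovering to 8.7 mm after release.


CS = (t0 - recovered) / (t0 - ts) * 100
= (15.0 - 8.7) / (15.0 - 6.7) * 100
= 6.3 / 8.3 * 100
= 75.9%

75.9%


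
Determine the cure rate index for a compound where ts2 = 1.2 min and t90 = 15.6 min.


CRI = 100 / (t90 - ts2)
= 100 / (15.6 - 1.2)
= 100 / 14.4
= 6.94 min^-1

6.94 min^-1


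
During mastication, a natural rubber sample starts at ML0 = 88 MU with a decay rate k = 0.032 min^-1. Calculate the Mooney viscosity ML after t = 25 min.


ML = ML0 * exp(-k * t)
ML = 88 * exp(-0.032 * 25)
ML = 88 * 0.4493
ML = 39.54 MU

39.54 MU


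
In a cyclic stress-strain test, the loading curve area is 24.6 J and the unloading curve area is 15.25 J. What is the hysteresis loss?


Hysteresis loss = loading - unloading
= 24.6 - 15.25
= 9.35 J

9.35 J


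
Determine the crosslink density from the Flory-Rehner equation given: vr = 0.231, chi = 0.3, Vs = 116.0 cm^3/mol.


ln(1 - vr) = ln(1 - 0.231) = -0.2627
Numerator = -((-0.2627) + 0.231 + 0.3 * 0.231^2) = 0.0157
Denominator = 116.0 * (0.231^(1/3) - 0.231/2) = 57.7772
nu = 0.0157 / 57.7772 = 2.7097e-04 mol/cm^3

2.7097e-04 mol/cm^3


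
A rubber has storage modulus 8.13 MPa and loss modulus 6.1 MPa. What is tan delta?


tan delta = E'' / E'
= 6.1 / 8.13
= 0.7503

tan delta = 0.7503


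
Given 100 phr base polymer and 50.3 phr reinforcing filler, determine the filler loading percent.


Filler % = filler / (rubber + filler) * 100
= 50.3 / (100 + 50.3) * 100
= 50.3 / 150.3 * 100
= 33.47%

33.47%


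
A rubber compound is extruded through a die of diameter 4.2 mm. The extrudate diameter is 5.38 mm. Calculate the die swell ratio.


Die swell ratio = D_extrudate / D_die
= 5.38 / 4.2
= 1.281

Die swell = 1.281


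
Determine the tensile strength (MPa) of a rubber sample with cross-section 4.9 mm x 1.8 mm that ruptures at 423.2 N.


Area = width * thickness = 4.9 * 1.8 = 8.82 mm^2
TS = force / area = 423.2 / 8.82 = 47.98 MPa

47.98 MPa


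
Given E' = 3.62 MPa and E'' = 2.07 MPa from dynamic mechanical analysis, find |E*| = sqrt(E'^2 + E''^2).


|E*| = sqrt(E'^2 + E''^2)
= sqrt(3.62^2 + 2.07^2)
= sqrt(13.1044 + 4.2849)
= 4.17 MPa

4.17 MPa


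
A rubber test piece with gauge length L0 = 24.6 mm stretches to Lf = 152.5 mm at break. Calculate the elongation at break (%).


Elongation = (Lf - L0) / L0 * 100
= (152.5 - 24.6) / 24.6 * 100
= 127.9 / 24.6 * 100
= 519.9%

519.9%


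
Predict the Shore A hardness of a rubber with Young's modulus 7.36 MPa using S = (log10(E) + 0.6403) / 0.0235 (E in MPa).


log10(E) = 0.0235*S - 0.6403  =>  S = (log10(E) + 0.6403) / 0.0235
log10(7.36) = 0.866878
S = (0.866878 + 0.6403) / 0.0235 = 1.507178 / 0.0235
S = 64.1

Shore A = 64.1


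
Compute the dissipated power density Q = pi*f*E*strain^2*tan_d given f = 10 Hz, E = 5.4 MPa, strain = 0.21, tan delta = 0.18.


Q = pi * f * E * strain^2 * tan_d
= pi * 10 * 5.4 * 0.21^2 * 0.18
= pi * 10 * 5.4 * 0.0441 * 0.18
= 1.3466

Q = 1.3466


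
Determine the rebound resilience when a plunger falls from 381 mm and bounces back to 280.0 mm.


Resilience = h_rebound / h_drop * 100
= 280.0 / 381 * 100
= 73.5%

73.5%


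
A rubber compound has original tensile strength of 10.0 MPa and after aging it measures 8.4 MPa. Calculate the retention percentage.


Retention = aged / original * 100
= 8.4 / 10.0 * 100
= 84.0%

84.0%


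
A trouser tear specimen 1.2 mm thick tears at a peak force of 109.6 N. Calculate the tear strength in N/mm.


Tear strength = force / thickness
= 109.6 / 1.2
= 91.33 N/mm

91.33 N/mm


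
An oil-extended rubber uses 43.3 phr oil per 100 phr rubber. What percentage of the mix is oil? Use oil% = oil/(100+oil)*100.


Oil % = oil / (100 + oil) * 100
= 43.3 / (100 + 43.3) * 100
= 43.3 / 143.3 * 100
= 30.22%

30.22%


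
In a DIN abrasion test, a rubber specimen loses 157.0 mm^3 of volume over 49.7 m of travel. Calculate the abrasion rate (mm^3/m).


Rate = volume_loss / distance
= 157.0 / 49.7
= 3.159 mm^3/m

3.159 mm^3/m


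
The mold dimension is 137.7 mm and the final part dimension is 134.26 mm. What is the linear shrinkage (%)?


Shrinkage = (mold - part) / mold * 100
= (137.7 - 134.26) / 137.7 * 100
= 3.44 / 137.7 * 100
= 2.5%

2.5%


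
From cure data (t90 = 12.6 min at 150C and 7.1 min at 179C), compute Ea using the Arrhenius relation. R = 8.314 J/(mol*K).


T1 = 423.15 K, T2 = 452.15 K
1/T1 - 1/T2 = 1.5157e-04
ln(t1/t2) = ln(12.6/7.1) = 0.5736
Ea = 8.314 * 0.5736 / 1.5157e-04 = 31462.9603 J/mol
Ea = 31.46 kJ/mol

31.46 kJ/mol


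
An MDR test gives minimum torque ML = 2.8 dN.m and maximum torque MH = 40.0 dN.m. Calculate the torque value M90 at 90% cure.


M90 = ML + 0.9 * (MH - ML)
M90 = 2.8 + 0.9 * (40.0 - 2.8)
M90 = 2.8 + 0.9 * 37.2
M90 = 36.28 dN.m

36.28 dN.m


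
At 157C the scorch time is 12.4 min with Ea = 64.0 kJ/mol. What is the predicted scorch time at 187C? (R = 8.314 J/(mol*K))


Convert temperatures: T1 = 157 + 273.15 = 430.15 K, T2 = 187 + 273.15 = 460.15 K
ts2_new = 12.4 * exp(64000 / 8.314 * (1/460.15 - 1/430.15))
1/T2 - 1/T1 = -1.5157e-04
ts2_new = 3.86 min

3.86 min


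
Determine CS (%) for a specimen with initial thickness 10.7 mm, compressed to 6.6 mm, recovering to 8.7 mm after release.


CS = (t0 - recovered) / (t0 - ts) * 100
= (10.7 - 8.7) / (10.7 - 6.6) * 100
= 2.0 / 4.1 * 100
= 48.8%

48.8%


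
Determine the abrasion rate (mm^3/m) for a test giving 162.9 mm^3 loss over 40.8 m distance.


Rate = volume_loss / distance
= 162.9 / 40.8
= 3.993 mm^3/m

3.993 mm^3/m


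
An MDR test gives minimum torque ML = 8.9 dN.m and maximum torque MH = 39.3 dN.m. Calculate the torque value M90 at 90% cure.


M90 = ML + 0.9 * (MH - ML)
M90 = 8.9 + 0.9 * (39.3 - 8.9)
M90 = 8.9 + 0.9 * 30.4
M90 = 36.26 dN.m

36.26 dN.m


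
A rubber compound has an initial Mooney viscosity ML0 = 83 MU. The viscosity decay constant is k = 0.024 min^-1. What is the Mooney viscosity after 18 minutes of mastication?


ML = ML0 * exp(-k * t)
ML = 83 * exp(-0.024 * 18)
ML = 83 * 0.6492
ML = 53.88 MU

53.88 MU


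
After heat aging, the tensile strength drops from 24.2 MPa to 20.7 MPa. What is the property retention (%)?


Retention = aged / original * 100
= 20.7 / 24.2 * 100
= 85.5%

85.5%


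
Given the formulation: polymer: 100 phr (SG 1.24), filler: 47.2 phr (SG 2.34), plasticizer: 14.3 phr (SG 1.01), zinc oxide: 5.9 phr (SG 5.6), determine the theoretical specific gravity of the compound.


Sum of weights = 167.4
Volume contributions:
  polymer: 100/1.24 = 80.6452
  filler: 47.2/2.34 = 20.1709
  plasticizer: 14.3/1.01 = 14.1584
  zinc oxide: 5.9/5.6 = 1.0536
Sum of volumes = 116.0281
SG = 167.4 / 116.0281 = 1.443

SG = 1.443


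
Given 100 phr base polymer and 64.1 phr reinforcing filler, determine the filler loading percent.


Filler % = filler / (rubber + filler) * 100
= 64.1 / (100 + 64.1) * 100
= 64.1 / 164.1 * 100
= 39.06%

39.06%


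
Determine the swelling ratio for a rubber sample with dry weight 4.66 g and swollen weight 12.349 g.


Q = W_swollen / W_dry
Q = 12.349 / 4.66
Q = 2.65

Q = 2.65


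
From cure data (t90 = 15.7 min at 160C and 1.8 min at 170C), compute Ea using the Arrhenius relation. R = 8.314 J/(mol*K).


T1 = 433.15 K, T2 = 443.15 K
1/T1 - 1/T2 = 5.2097e-05
ln(t1/t2) = ln(15.7/1.8) = 2.1659
Ea = 8.314 * 2.1659 / 5.2097e-05 = 345646.6006 J/mol
Ea = 345.65 kJ/mol

345.65 kJ/mol


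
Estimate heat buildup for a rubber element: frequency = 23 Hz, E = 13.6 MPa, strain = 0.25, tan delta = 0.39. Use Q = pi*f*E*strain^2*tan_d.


Q = pi * f * E * strain^2 * tan_d
= pi * 23 * 13.6 * 0.25^2 * 0.39
= pi * 23 * 13.6 * 0.0625 * 0.39
= 23.9531

Q = 23.9531


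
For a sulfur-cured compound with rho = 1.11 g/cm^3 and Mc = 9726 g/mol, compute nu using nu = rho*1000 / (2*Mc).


nu = rho * 1000 / (2 * Mc)
nu = 1.11 * 1000 / (2 * 9726)
nu = 1110.0 / 19452
nu = 0.0571 mol/L

0.0571 mol/L


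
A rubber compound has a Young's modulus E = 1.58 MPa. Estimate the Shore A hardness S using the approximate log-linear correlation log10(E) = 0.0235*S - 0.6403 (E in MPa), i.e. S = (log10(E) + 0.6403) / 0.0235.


log10(E) = 0.0235*S - 0.6403  =>  S = (log10(E) + 0.6403) / 0.0235
log10(1.58) = 0.198657
S = (0.198657 + 0.6403) / 0.0235 = 0.838957 / 0.0235
S = 35.7

Shore A = 35.7


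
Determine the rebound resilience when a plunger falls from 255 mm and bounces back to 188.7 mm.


Resilience = h_rebound / h_drop * 100
= 188.7 / 255 * 100
= 74.0%

74.0%


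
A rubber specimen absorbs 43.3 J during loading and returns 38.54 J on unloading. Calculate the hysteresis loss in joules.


Hysteresis loss = loading - unloading
= 43.3 - 38.54
= 4.76 J

4.76 J


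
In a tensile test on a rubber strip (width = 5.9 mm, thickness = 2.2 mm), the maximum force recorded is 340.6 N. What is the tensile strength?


Area = width * thickness = 5.9 * 2.2 = 12.98 mm^2
TS = force / area = 340.6 / 12.98 = 26.24 MPa

26.24 MPa


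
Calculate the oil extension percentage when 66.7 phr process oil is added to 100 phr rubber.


Oil % = oil / (100 + oil) * 100
= 66.7 / (100 + 66.7) * 100
= 66.7 / 166.7 * 100
= 40.01%

40.01%


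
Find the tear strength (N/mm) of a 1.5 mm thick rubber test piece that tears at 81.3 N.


Tear strength = force / thickness
= 81.3 / 1.5
= 54.2 N/mm

54.2 N/mm


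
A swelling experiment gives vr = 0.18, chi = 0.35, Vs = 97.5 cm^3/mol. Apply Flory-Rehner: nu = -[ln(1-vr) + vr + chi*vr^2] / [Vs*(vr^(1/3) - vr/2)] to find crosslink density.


ln(1 - vr) = ln(1 - 0.18) = -0.1985
Numerator = -((-0.1985) + 0.18 + 0.35 * 0.18^2) = 0.0071
Denominator = 97.5 * (0.18^(1/3) - 0.18/2) = 46.2756
nu = 0.0071 / 46.2756 = 1.5366e-04 mol/cm^3

1.5366e-04 mol/cm^3


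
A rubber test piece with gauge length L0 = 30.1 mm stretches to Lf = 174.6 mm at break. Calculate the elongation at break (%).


Elongation = (Lf - L0) / L0 * 100
= (174.6 - 30.1) / 30.1 * 100
= 144.5 / 30.1 * 100
= 480.1%

480.1%


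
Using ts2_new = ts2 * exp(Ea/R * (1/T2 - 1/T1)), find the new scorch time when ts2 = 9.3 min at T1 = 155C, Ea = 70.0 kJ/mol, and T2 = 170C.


Convert temperatures: T1 = 155 + 273.15 = 428.15 K, T2 = 170 + 273.15 = 443.15 K
ts2_new = 9.3 * exp(70000 / 8.314 * (1/443.15 - 1/428.15))
1/T2 - 1/T1 = -7.9058e-05
ts2_new = 4.78 min

4.78 min


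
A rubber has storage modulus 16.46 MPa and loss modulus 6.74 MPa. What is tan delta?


tan delta = E'' / E'
= 6.74 / 16.46
= 0.4095

tan delta = 0.4095


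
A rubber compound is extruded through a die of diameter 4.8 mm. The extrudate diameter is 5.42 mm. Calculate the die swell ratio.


Die swell ratio = D_extrudate / D_die
= 5.42 / 4.8
= 1.129

Die swell = 1.129


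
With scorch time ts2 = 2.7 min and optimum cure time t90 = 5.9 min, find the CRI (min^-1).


CRI = 100 / (t90 - ts2)
= 100 / (5.9 - 2.7)
= 100 / 3.2
= 31.25 min^-1

31.25 min^-1


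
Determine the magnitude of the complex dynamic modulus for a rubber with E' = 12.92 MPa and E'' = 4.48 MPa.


|E*| = sqrt(E'^2 + E''^2)
= sqrt(12.92^2 + 4.48^2)
= sqrt(166.9264 + 20.0704)
= 13.675 MPa

13.675 MPa


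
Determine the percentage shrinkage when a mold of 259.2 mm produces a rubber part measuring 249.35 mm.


Shrinkage = (mold - part) / mold * 100
= (259.2 - 249.35) / 259.2 * 100
= 9.85 / 259.2 * 100
= 3.8%

3.8%


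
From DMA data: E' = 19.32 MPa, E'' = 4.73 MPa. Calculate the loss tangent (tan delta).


tan delta = E'' / E'
= 4.73 / 19.32
= 0.2448

tan delta = 0.2448


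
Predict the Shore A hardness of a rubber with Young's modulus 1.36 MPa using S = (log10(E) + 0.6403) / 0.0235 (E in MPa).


log10(E) = 0.0235*S - 0.6403  =>  S = (log10(E) + 0.6403) / 0.0235
log10(1.36) = 0.133539
S = (0.133539 + 0.6403) / 0.0235 = 0.773839 / 0.0235
S = 32.9

Shore A = 32.9


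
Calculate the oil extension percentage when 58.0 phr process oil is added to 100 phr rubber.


Oil % = oil / (100 + oil) * 100
= 58.0 / (100 + 58.0) * 100
= 58.0 / 158.0 * 100
= 36.71%

36.71%


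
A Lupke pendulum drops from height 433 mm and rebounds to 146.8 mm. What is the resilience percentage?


Resilience = h_rebound / h_drop * 100
= 146.8 / 433 * 100
= 33.9%

33.9%


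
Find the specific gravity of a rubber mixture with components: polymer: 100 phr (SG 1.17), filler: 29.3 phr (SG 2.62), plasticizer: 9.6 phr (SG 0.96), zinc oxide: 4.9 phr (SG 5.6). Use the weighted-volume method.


Sum of weights = 143.8
Volume contributions:
  polymer: 100/1.17 = 85.4701
  filler: 29.3/2.62 = 11.1832
  plasticizer: 9.6/0.96 = 10.0000
  zinc oxide: 4.9/5.6 = 0.8750
Sum of volumes = 107.5283
SG = 143.8 / 107.5283 = 1.337

SG = 1.337


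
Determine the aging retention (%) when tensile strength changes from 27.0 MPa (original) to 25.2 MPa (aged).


Retention = aged / original * 100
= 25.2 / 27.0 * 100
= 93.3%

93.3%


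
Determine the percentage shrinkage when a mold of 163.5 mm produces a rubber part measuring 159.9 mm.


Shrinkage = (mold - part) / mold * 100
= (163.5 - 159.9) / 163.5 * 100
= 3.6 / 163.5 * 100
= 2.2%

2.2%


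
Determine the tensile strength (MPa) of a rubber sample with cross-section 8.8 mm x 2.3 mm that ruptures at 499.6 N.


Area = width * thickness = 8.8 * 2.3 = 20.24 mm^2
TS = force / area = 499.6 / 20.24 = 24.68 MPa

24.68 MPa


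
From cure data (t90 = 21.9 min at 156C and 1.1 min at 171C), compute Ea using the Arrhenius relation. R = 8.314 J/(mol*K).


T1 = 429.15 K, T2 = 444.15 K
1/T1 - 1/T2 = 7.8696e-05
ln(t1/t2) = ln(21.9/1.1) = 2.9912
Ea = 8.314 * 2.9912 / 7.8696e-05 = 316009.0922 J/mol
Ea = 316.01 kJ/mol

316.01 kJ/mol


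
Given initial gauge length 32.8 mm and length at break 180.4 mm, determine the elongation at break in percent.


Elongation = (Lf - L0) / L0 * 100
= (180.4 - 32.8) / 32.8 * 100
= 147.6 / 32.8 * 100
= 450.0%

450.0%


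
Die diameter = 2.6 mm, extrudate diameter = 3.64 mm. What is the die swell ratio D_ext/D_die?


Die swell ratio = D_extrudate / D_die
= 3.64 / 2.6
= 1.4

Die swell = 1.4


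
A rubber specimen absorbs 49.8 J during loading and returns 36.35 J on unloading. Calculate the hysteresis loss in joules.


Hysteresis loss = loading - unloading
= 49.8 - 36.35
= 13.45 J

13.45 J


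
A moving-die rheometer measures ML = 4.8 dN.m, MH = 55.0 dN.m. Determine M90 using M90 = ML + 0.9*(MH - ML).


M90 = ML + 0.9 * (MH - ML)
M90 = 4.8 + 0.9 * (55.0 - 4.8)
M90 = 4.8 + 0.9 * 50.2
M90 = 49.98 dN.m

49.98 dN.m


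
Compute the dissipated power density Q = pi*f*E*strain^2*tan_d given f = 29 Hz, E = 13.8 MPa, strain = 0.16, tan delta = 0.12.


Q = pi * f * E * strain^2 * tan_d
= pi * 29 * 13.8 * 0.16^2 * 0.12
= pi * 29 * 13.8 * 0.0256 * 0.12
= 3.8623

Q = 3.8623


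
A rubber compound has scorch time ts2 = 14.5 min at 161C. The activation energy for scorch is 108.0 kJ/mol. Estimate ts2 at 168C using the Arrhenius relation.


Convert temperatures: T1 = 161 + 273.15 = 434.15 K, T2 = 168 + 273.15 = 441.15 K
ts2_new = 14.5 * exp(108000 / 8.314 * (1/441.15 - 1/434.15))
1/T2 - 1/T1 = -3.6549e-05
ts2_new = 9.02 min

9.02 min


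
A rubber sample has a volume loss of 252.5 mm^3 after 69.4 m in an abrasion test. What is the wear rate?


Rate = volume_loss / distance
= 252.5 / 69.4
= 3.638 mm^3/m

3.638 mm^3/m


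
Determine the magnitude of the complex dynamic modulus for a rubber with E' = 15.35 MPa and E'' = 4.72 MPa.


|E*| = sqrt(E'^2 + E''^2)
= sqrt(15.35^2 + 4.72^2)
= sqrt(235.6225 + 22.2784)
= 16.059 MPa

16.059 MPa


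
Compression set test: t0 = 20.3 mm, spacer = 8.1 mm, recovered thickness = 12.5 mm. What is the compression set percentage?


CS = (t0 - recovered) / (t0 - ts) * 100
= (20.3 - 12.5) / (20.3 - 8.1) * 100
= 7.8 / 12.2 * 100
= 63.9%

63.9%


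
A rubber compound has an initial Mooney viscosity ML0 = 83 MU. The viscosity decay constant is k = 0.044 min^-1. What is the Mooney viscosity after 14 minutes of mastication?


ML = ML0 * exp(-k * t)
ML = 83 * exp(-0.044 * 14)
ML = 83 * 0.5401
ML = 44.83 MU

44.83 MU


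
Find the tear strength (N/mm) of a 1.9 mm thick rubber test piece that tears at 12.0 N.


Tear strength = force / thickness
= 12.0 / 1.9
= 6.32 N/mm

6.32 N/mm


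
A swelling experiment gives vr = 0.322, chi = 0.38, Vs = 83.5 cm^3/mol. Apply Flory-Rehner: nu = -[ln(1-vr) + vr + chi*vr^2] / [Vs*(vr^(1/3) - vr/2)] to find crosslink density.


ln(1 - vr) = ln(1 - 0.322) = -0.3886
Numerator = -((-0.3886) + 0.322 + 0.38 * 0.322^2) = 0.0272
Denominator = 83.5 * (0.322^(1/3) - 0.322/2) = 43.7884
nu = 0.0272 / 43.7884 = 6.2135e-04 mol/cm^3

6.2135e-04 mol/cm^3


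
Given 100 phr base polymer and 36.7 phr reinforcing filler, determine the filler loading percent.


Filler % = filler / (rubber + filler) * 100
= 36.7 / (100 + 36.7) * 100
= 36.7 / 136.7 * 100
= 26.85%

26.85%


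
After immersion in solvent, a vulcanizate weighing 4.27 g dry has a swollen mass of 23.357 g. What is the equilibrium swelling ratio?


Q = W_swollen / W_dry
Q = 23.357 / 4.27
Q = 5.47

Q = 5.47


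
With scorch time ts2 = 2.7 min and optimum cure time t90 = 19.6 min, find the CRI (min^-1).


CRI = 100 / (t90 - ts2)
= 100 / (19.6 - 2.7)
= 100 / 16.9
= 5.92 min^-1

5.92 min^-1


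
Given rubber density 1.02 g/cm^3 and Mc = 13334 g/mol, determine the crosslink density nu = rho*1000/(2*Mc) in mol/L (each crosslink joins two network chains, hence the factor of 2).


nu = rho * 1000 / (2 * Mc)
nu = 1.02 * 1000 / (2 * 13334)
nu = 1020.0 / 26668
nu = 0.0382 mol/L

0.0382 mol/L


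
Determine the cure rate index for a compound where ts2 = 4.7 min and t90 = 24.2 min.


CRI = 100 / (t90 - ts2)
= 100 / (24.2 - 4.7)
= 100 / 19.5
= 5.13 min^-1

5.13 min^-1


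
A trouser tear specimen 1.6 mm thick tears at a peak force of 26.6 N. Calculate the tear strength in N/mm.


Tear strength = force / thickness
= 26.6 / 1.6
= 16.62 N/mm

16.62 N/mm


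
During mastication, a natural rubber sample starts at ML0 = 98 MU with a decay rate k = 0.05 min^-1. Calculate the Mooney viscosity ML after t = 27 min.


ML = ML0 * exp(-k * t)
ML = 98 * exp(-0.05 * 27)
ML = 98 * 0.2592
ML = 25.41 MU

25.41 MU


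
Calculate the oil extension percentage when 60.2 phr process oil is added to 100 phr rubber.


Oil % = oil / (100 + oil) * 100
= 60.2 / (100 + 60.2) * 100
= 60.2 / 160.2 * 100
= 37.58%

37.58%


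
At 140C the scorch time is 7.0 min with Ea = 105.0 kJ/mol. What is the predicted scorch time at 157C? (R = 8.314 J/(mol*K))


Convert temperatures: T1 = 140 + 273.15 = 413.15 K, T2 = 157 + 273.15 = 430.15 K
ts2_new = 7.0 * exp(105000 / 8.314 * (1/430.15 - 1/413.15))
1/T2 - 1/T1 = -9.5658e-05
ts2_new = 2.09 min

2.09 min


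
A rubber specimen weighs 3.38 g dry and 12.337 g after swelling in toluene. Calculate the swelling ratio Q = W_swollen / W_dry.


Q = W_swollen / W_dry
Q = 12.337 / 3.38
Q = 3.65

Q = 3.65


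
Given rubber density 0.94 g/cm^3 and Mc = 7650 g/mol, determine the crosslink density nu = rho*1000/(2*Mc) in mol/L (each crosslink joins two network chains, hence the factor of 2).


nu = rho * 1000 / (2 * Mc)
nu = 0.94 * 1000 / (2 * 7650)
nu = 940.0 / 15300
nu = 0.0614 mol/L

0.0614 mol/L


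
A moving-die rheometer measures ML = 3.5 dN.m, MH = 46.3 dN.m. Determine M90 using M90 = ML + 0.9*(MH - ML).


M90 = ML + 0.9 * (MH - ML)
M90 = 3.5 + 0.9 * (46.3 - 3.5)
M90 = 3.5 + 0.9 * 42.8
M90 = 42.02 dN.m

42.02 dN.m


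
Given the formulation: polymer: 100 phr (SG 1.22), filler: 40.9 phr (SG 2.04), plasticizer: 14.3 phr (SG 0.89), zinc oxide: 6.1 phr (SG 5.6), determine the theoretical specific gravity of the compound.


Sum of weights = 161.3
Volume contributions:
  polymer: 100/1.22 = 81.9672
  filler: 40.9/2.04 = 20.0490
  plasticizer: 14.3/0.89 = 16.0674
  zinc oxide: 6.1/5.6 = 1.0893
Sum of volumes = 119.1729
SG = 161.3 / 119.1729 = 1.353

SG = 1.353


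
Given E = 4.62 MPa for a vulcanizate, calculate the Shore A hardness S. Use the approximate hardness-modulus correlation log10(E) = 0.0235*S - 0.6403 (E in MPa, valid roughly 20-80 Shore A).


log10(E) = 0.0235*S - 0.6403  =>  S = (log10(E) + 0.6403) / 0.0235
log10(4.62) = 0.664642
S = (0.664642 + 0.6403) / 0.0235 = 1.304942 / 0.0235
S = 55.5

Shore A = 55.5


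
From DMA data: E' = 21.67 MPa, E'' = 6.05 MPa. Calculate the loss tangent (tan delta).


tan delta = E'' / E'
= 6.05 / 21.67
= 0.2792

tan delta = 0.2792


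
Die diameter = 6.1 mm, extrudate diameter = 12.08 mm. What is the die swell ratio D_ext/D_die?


Die swell ratio = D_extrudate / D_die
= 12.08 / 6.1
= 1.98

Die swell = 1.98


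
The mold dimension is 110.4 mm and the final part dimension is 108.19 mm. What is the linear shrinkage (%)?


Shrinkage = (mold - part) / mold * 100
= (110.4 - 108.19) / 110.4 * 100
= 2.21 / 110.4 * 100
= 2.0%

2.0%


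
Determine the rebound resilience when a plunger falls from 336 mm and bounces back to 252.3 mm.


Resilience = h_rebound / h_drop * 100
= 252.3 / 336 * 100
= 75.1%

75.1%


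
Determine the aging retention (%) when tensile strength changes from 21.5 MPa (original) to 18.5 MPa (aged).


Retention = aged / original * 100
= 18.5 / 21.5 * 100
= 86.0%

86.0%


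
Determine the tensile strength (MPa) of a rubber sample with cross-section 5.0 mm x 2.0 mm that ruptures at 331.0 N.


Area = width * thickness = 5.0 * 2.0 = 10.0 mm^2
TS = force / area = 331.0 / 10.0 = 33.1 MPa

33.1 MPa


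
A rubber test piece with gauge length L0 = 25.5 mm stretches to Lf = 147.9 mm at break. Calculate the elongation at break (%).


Elongation = (Lf - L0) / L0 * 100
= (147.9 - 25.5) / 25.5 * 100
= 122.4 / 25.5 * 100
= 480.0%

480.0%


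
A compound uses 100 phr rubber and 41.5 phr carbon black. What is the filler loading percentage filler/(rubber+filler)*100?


Filler % = filler / (rubber + filler) * 100
= 41.5 / (100 + 41.5) * 100
= 41.5 / 141.5 * 100
= 29.33%

29.33%


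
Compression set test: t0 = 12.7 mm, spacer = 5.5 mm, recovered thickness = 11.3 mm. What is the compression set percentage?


CS = (t0 - recovered) / (t0 - ts) * 100
= (12.7 - 11.3) / (12.7 - 5.5) * 100
= 1.4 / 7.2 * 100
= 19.4%

19.4%


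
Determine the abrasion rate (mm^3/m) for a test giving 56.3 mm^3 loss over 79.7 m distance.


Rate = volume_loss / distance
= 56.3 / 79.7
= 0.706 mm^3/m

0.706 mm^3/m


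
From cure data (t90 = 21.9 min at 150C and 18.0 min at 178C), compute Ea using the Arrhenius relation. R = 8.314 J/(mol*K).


T1 = 423.15 K, T2 = 451.15 K
1/T1 - 1/T2 = 1.4667e-04
ln(t1/t2) = ln(21.9/18.0) = 0.1961
Ea = 8.314 * 0.1961 / 1.4667e-04 = 11116.7500 J/mol
Ea = 11.12 kJ/mol

11.12 kJ/mol


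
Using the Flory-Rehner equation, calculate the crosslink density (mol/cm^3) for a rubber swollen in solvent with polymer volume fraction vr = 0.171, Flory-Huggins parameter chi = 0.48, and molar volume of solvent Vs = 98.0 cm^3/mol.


ln(1 - vr) = ln(1 - 0.171) = -0.1875
Numerator = -((-0.1875) + 0.171 + 0.48 * 0.171^2) = 0.0025
Denominator = 98.0 * (0.171^(1/3) - 0.171/2) = 46.0159
nu = 0.0025 / 46.0159 = 5.4317e-05 mol/cm^3

5.4317e-05 mol/cm^3


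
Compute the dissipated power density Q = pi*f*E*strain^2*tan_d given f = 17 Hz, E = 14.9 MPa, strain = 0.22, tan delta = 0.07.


Q = pi * f * E * strain^2 * tan_d
= pi * 17 * 14.9 * 0.22^2 * 0.07
= pi * 17 * 14.9 * 0.0484 * 0.07
= 2.6961

Q = 2.6961


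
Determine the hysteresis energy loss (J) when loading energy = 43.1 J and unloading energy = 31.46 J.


Hysteresis loss = loading - unloading
= 43.1 - 31.46
= 11.64 J

11.64 J


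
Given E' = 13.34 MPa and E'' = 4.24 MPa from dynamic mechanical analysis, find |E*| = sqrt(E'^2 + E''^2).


|E*| = sqrt(E'^2 + E''^2)
= sqrt(13.34^2 + 4.24^2)
= sqrt(177.9556 + 17.9776)
= 13.998 MPa

13.998 MPa


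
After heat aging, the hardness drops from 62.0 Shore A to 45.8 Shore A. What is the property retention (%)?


Retention = aged / original * 100
= 45.8 / 62.0 * 100
= 73.9%

73.9%


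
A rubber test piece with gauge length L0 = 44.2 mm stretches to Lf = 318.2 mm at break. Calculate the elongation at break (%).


Elongation = (Lf - L0) / L0 * 100
= (318.2 - 44.2) / 44.2 * 100
= 274.0 / 44.2 * 100
= 619.9%

619.9%


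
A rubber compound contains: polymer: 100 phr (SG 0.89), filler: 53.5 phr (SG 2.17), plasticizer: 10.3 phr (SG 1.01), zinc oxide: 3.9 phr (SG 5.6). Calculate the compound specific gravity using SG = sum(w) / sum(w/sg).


Sum of weights = 167.7
Volume contributions:
  polymer: 100/0.89 = 112.3596
  filler: 53.5/2.17 = 24.6544
  plasticizer: 10.3/1.01 = 10.1980
  zinc oxide: 3.9/5.6 = 0.6964
Sum of volumes = 147.9084
SG = 167.7 / 147.9084 = 1.134

SG = 1.134


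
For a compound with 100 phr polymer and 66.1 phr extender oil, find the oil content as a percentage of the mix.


Oil % = oil / (100 + oil) * 100
= 66.1 / (100 + 66.1) * 100
= 66.1 / 166.1 * 100
= 39.8%

39.8%


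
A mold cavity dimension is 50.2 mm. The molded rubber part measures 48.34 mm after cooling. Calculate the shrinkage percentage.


Shrinkage = (mold - part) / mold * 100
= (50.2 - 48.34) / 50.2 * 100
= 1.86 / 50.2 * 100
= 3.71%

3.71%


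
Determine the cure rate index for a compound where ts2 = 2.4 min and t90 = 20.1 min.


CRI = 100 / (t90 - ts2)
= 100 / (20.1 - 2.4)
= 100 / 17.7
= 5.65 min^-1

5.65 min^-1


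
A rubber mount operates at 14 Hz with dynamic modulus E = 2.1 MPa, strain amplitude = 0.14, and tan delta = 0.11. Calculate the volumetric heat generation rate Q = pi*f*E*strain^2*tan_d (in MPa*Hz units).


Q = pi * f * E * strain^2 * tan_d
= pi * 14 * 2.1 * 0.14^2 * 0.11
= pi * 14 * 2.1 * 0.0196 * 0.11
= 0.1991

Q = 0.1991


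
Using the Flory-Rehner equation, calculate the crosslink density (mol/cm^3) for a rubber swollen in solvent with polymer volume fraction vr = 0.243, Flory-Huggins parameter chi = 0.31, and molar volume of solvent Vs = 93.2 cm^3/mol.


ln(1 - vr) = ln(1 - 0.243) = -0.2784
Numerator = -((-0.2784) + 0.243 + 0.31 * 0.243^2) = 0.0171
Denominator = 93.2 * (0.243^(1/3) - 0.243/2) = 46.8353
nu = 0.0171 / 46.8353 = 3.6483e-04 mol/cm^3

3.6483e-04 mol/cm^3


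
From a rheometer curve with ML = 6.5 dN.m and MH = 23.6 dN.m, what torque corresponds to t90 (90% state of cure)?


M90 = ML + 0.9 * (MH - ML)
M90 = 6.5 + 0.9 * (23.6 - 6.5)
M90 = 6.5 + 0.9 * 17.1
M90 = 21.89 dN.m

21.89 dN.m


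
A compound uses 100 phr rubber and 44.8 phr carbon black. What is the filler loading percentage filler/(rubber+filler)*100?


Filler % = filler / (rubber + filler) * 100
= 44.8 / (100 + 44.8) * 100
= 44.8 / 144.8 * 100
= 30.94%

30.94%


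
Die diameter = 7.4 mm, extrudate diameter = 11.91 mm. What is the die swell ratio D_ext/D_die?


Die swell ratio = D_extrudate / D_die
= 11.91 / 7.4
= 1.609

Die swell = 1.609


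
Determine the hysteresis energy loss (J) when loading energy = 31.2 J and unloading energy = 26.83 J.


Hysteresis loss = loading - unloading
= 31.2 - 26.83
= 4.37 J

4.37 J


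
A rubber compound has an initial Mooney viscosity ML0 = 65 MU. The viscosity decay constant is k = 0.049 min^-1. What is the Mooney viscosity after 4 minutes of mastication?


ML = ML0 * exp(-k * t)
ML = 65 * exp(-0.049 * 4)
ML = 65 * 0.8220
ML = 53.43 MU

53.43 MU


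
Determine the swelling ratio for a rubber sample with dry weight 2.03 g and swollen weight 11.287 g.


Q = W_swollen / W_dry
Q = 11.287 / 2.03
Q = 5.56

Q = 5.56


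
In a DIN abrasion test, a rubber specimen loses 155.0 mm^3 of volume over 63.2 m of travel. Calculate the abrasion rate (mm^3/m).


Rate = volume_loss / distance
= 155.0 / 63.2
= 2.453 mm^3/m

2.453 mm^3/m


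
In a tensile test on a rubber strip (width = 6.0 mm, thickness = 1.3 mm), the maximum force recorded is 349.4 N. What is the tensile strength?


Area = width * thickness = 6.0 * 1.3 = 7.8 mm^2
TS = force / area = 349.4 / 7.8 = 44.79 MPa

44.79 MPa


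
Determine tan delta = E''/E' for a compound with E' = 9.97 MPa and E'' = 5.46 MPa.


tan delta = E'' / E'
= 5.46 / 9.97
= 0.5476

tan delta = 0.5476
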